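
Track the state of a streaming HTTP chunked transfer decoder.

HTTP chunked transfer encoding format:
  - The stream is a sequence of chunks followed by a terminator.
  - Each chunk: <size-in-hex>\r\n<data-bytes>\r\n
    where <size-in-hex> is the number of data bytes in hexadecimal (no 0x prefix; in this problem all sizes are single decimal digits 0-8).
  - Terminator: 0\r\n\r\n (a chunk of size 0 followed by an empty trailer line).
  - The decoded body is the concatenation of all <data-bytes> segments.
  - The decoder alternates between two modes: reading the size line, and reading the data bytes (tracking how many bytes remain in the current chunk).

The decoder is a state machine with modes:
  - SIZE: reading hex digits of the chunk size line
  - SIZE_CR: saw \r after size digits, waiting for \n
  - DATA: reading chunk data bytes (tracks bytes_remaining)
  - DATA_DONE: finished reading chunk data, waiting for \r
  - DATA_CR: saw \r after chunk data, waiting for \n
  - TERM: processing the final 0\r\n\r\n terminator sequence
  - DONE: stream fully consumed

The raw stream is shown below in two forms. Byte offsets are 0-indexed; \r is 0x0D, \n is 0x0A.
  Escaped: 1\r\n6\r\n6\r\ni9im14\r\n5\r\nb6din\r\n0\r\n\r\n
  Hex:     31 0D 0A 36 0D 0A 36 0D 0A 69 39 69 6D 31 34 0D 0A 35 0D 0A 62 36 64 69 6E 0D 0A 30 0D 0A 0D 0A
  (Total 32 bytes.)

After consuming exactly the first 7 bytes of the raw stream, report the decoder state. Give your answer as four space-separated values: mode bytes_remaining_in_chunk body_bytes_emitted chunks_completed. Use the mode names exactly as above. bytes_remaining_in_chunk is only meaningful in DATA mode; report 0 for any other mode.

Byte 0 = '1': mode=SIZE remaining=0 emitted=0 chunks_done=0
Byte 1 = 0x0D: mode=SIZE_CR remaining=0 emitted=0 chunks_done=0
Byte 2 = 0x0A: mode=DATA remaining=1 emitted=0 chunks_done=0
Byte 3 = '6': mode=DATA_DONE remaining=0 emitted=1 chunks_done=0
Byte 4 = 0x0D: mode=DATA_CR remaining=0 emitted=1 chunks_done=0
Byte 5 = 0x0A: mode=SIZE remaining=0 emitted=1 chunks_done=1
Byte 6 = '6': mode=SIZE remaining=0 emitted=1 chunks_done=1

Answer: SIZE 0 1 1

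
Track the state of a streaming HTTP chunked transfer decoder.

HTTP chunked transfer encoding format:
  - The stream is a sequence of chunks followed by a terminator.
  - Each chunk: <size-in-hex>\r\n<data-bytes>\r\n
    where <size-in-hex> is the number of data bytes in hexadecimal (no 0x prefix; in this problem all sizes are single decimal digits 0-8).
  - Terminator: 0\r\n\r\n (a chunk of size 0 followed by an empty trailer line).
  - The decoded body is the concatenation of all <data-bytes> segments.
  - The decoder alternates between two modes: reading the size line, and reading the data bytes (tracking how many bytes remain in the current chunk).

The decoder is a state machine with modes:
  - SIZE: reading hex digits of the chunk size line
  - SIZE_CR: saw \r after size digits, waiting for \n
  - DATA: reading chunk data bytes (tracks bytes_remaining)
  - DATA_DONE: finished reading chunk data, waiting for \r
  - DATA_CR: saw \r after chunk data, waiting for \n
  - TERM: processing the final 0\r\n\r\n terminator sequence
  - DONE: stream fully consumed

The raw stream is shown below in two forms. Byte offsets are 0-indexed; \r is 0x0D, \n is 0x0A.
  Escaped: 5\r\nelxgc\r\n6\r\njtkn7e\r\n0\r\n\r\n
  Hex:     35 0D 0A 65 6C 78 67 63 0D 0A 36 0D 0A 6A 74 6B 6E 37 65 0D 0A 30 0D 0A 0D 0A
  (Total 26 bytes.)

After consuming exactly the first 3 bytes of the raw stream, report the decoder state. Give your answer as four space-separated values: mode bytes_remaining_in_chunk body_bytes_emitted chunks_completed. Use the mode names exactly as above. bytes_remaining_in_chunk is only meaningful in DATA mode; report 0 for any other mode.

Byte 0 = '5': mode=SIZE remaining=0 emitted=0 chunks_done=0
Byte 1 = 0x0D: mode=SIZE_CR remaining=0 emitted=0 chunks_done=0
Byte 2 = 0x0A: mode=DATA remaining=5 emitted=0 chunks_done=0

Answer: DATA 5 0 0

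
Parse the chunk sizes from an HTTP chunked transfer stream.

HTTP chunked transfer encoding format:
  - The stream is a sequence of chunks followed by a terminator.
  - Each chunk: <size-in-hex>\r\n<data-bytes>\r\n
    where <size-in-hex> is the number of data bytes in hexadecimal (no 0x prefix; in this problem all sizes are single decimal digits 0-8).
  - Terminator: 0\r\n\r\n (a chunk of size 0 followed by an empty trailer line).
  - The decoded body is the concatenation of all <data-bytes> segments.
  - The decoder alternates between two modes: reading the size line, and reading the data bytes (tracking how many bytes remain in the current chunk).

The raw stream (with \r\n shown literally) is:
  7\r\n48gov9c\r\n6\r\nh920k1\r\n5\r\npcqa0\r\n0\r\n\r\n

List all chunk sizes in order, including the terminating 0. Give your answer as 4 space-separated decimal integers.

Answer: 7 6 5 0

Derivation:
Chunk 1: stream[0..1]='7' size=0x7=7, data at stream[3..10]='48gov9c' -> body[0..7], body so far='48gov9c'
Chunk 2: stream[12..13]='6' size=0x6=6, data at stream[15..21]='h920k1' -> body[7..13], body so far='48gov9ch920k1'
Chunk 3: stream[23..24]='5' size=0x5=5, data at stream[26..31]='pcqa0' -> body[13..18], body so far='48gov9ch920k1pcqa0'
Chunk 4: stream[33..34]='0' size=0 (terminator). Final body='48gov9ch920k1pcqa0' (18 bytes)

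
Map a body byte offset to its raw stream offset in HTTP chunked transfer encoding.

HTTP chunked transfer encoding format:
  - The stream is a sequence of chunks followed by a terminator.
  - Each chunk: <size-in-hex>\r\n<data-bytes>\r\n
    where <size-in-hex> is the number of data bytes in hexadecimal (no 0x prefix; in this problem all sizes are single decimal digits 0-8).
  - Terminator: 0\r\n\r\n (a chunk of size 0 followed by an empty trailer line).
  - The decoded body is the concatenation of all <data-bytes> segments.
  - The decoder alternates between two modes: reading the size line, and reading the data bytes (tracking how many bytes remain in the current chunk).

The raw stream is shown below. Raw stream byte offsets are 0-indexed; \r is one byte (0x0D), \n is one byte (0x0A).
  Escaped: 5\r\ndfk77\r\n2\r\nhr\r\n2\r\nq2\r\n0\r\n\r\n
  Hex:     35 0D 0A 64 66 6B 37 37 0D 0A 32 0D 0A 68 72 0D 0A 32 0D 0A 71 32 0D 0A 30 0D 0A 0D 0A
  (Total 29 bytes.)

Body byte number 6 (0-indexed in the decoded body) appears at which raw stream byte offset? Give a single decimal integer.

Answer: 14

Derivation:
Chunk 1: stream[0..1]='5' size=0x5=5, data at stream[3..8]='dfk77' -> body[0..5], body so far='dfk77'
Chunk 2: stream[10..11]='2' size=0x2=2, data at stream[13..15]='hr' -> body[5..7], body so far='dfk77hr'
Chunk 3: stream[17..18]='2' size=0x2=2, data at stream[20..22]='q2' -> body[7..9], body so far='dfk77hrq2'
Chunk 4: stream[24..25]='0' size=0 (terminator). Final body='dfk77hrq2' (9 bytes)
Body byte 6 at stream offset 14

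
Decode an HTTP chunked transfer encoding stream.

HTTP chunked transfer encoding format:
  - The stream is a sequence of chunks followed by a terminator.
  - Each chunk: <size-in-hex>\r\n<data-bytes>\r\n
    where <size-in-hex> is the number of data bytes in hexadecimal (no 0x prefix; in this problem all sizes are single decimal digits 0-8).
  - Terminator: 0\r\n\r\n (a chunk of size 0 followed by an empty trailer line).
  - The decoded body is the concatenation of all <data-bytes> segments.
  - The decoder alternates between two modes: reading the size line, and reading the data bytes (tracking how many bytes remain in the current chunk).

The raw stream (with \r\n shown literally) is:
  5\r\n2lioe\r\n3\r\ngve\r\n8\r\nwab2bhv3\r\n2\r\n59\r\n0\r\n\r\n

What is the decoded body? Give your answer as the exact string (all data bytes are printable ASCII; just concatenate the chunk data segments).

Chunk 1: stream[0..1]='5' size=0x5=5, data at stream[3..8]='2lioe' -> body[0..5], body so far='2lioe'
Chunk 2: stream[10..11]='3' size=0x3=3, data at stream[13..16]='gve' -> body[5..8], body so far='2lioegve'
Chunk 3: stream[18..19]='8' size=0x8=8, data at stream[21..29]='wab2bhv3' -> body[8..16], body so far='2lioegvewab2bhv3'
Chunk 4: stream[31..32]='2' size=0x2=2, data at stream[34..36]='59' -> body[16..18], body so far='2lioegvewab2bhv359'
Chunk 5: stream[38..39]='0' size=0 (terminator). Final body='2lioegvewab2bhv359' (18 bytes)

Answer: 2lioegvewab2bhv359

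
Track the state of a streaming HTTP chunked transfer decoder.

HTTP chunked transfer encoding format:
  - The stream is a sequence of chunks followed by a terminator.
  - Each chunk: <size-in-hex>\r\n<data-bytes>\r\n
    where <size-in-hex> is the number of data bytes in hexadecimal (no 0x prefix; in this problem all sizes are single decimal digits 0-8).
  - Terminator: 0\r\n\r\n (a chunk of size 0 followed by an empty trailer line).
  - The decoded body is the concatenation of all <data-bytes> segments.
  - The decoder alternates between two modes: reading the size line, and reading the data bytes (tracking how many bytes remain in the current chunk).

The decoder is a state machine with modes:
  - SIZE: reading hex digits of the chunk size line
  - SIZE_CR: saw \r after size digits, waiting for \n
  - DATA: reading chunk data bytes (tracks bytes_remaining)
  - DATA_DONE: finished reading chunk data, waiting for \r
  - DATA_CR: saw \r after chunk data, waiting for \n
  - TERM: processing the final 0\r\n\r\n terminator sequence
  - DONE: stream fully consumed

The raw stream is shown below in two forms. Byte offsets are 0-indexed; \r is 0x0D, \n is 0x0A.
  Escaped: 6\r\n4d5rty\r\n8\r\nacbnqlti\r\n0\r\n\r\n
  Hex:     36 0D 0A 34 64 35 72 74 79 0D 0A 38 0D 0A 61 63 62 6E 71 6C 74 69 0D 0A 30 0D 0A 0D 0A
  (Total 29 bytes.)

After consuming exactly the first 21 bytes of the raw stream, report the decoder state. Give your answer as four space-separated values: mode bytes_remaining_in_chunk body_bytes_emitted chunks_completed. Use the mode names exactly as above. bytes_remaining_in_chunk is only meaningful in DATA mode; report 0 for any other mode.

Answer: DATA 1 13 1

Derivation:
Byte 0 = '6': mode=SIZE remaining=0 emitted=0 chunks_done=0
Byte 1 = 0x0D: mode=SIZE_CR remaining=0 emitted=0 chunks_done=0
Byte 2 = 0x0A: mode=DATA remaining=6 emitted=0 chunks_done=0
Byte 3 = '4': mode=DATA remaining=5 emitted=1 chunks_done=0
Byte 4 = 'd': mode=DATA remaining=4 emitted=2 chunks_done=0
Byte 5 = '5': mode=DATA remaining=3 emitted=3 chunks_done=0
Byte 6 = 'r': mode=DATA remaining=2 emitted=4 chunks_done=0
Byte 7 = 't': mode=DATA remaining=1 emitted=5 chunks_done=0
Byte 8 = 'y': mode=DATA_DONE remaining=0 emitted=6 chunks_done=0
Byte 9 = 0x0D: mode=DATA_CR remaining=0 emitted=6 chunks_done=0
Byte 10 = 0x0A: mode=SIZE remaining=0 emitted=6 chunks_done=1
Byte 11 = '8': mode=SIZE remaining=0 emitted=6 chunks_done=1
Byte 12 = 0x0D: mode=SIZE_CR remaining=0 emitted=6 chunks_done=1
Byte 13 = 0x0A: mode=DATA remaining=8 emitted=6 chunks_done=1
Byte 14 = 'a': mode=DATA remaining=7 emitted=7 chunks_done=1
Byte 15 = 'c': mode=DATA remaining=6 emitted=8 chunks_done=1
Byte 16 = 'b': mode=DATA remaining=5 emitted=9 chunks_done=1
Byte 17 = 'n': mode=DATA remaining=4 emitted=10 chunks_done=1
Byte 18 = 'q': mode=DATA remaining=3 emitted=11 chunks_done=1
Byte 19 = 'l': mode=DATA remaining=2 emitted=12 chunks_done=1
Byte 20 = 't': mode=DATA remaining=1 emitted=13 chunks_done=1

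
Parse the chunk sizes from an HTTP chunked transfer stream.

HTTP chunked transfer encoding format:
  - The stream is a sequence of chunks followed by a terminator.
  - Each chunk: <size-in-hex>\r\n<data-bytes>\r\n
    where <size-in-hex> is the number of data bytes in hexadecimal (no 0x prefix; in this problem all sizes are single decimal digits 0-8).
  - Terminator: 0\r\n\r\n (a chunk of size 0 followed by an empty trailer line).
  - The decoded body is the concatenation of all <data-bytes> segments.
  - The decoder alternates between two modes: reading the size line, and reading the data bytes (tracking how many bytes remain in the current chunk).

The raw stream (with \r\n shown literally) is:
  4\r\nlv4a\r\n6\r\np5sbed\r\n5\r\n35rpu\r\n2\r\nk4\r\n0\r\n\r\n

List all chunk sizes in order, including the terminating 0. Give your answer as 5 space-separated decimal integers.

Chunk 1: stream[0..1]='4' size=0x4=4, data at stream[3..7]='lv4a' -> body[0..4], body so far='lv4a'
Chunk 2: stream[9..10]='6' size=0x6=6, data at stream[12..18]='p5sbed' -> body[4..10], body so far='lv4ap5sbed'
Chunk 3: stream[20..21]='5' size=0x5=5, data at stream[23..28]='35rpu' -> body[10..15], body so far='lv4ap5sbed35rpu'
Chunk 4: stream[30..31]='2' size=0x2=2, data at stream[33..35]='k4' -> body[15..17], body so far='lv4ap5sbed35rpuk4'
Chunk 5: stream[37..38]='0' size=0 (terminator). Final body='lv4ap5sbed35rpuk4' (17 bytes)

Answer: 4 6 5 2 0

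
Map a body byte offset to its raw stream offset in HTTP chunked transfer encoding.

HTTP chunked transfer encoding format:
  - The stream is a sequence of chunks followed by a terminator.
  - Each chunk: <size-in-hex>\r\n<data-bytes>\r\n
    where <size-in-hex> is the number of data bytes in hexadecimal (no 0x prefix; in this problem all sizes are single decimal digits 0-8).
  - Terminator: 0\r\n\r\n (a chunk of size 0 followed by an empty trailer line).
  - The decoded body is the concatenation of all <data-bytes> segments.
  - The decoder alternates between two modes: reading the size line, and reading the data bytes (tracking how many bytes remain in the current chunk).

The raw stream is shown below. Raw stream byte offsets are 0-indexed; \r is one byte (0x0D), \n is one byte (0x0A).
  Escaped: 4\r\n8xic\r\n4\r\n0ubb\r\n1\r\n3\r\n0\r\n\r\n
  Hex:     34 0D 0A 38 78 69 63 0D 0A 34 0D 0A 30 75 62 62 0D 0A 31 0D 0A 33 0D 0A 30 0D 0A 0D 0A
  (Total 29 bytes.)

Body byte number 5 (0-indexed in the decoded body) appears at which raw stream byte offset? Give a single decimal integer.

Answer: 13

Derivation:
Chunk 1: stream[0..1]='4' size=0x4=4, data at stream[3..7]='8xic' -> body[0..4], body so far='8xic'
Chunk 2: stream[9..10]='4' size=0x4=4, data at stream[12..16]='0ubb' -> body[4..8], body so far='8xic0ubb'
Chunk 3: stream[18..19]='1' size=0x1=1, data at stream[21..22]='3' -> body[8..9], body so far='8xic0ubb3'
Chunk 4: stream[24..25]='0' size=0 (terminator). Final body='8xic0ubb3' (9 bytes)
Body byte 5 at stream offset 13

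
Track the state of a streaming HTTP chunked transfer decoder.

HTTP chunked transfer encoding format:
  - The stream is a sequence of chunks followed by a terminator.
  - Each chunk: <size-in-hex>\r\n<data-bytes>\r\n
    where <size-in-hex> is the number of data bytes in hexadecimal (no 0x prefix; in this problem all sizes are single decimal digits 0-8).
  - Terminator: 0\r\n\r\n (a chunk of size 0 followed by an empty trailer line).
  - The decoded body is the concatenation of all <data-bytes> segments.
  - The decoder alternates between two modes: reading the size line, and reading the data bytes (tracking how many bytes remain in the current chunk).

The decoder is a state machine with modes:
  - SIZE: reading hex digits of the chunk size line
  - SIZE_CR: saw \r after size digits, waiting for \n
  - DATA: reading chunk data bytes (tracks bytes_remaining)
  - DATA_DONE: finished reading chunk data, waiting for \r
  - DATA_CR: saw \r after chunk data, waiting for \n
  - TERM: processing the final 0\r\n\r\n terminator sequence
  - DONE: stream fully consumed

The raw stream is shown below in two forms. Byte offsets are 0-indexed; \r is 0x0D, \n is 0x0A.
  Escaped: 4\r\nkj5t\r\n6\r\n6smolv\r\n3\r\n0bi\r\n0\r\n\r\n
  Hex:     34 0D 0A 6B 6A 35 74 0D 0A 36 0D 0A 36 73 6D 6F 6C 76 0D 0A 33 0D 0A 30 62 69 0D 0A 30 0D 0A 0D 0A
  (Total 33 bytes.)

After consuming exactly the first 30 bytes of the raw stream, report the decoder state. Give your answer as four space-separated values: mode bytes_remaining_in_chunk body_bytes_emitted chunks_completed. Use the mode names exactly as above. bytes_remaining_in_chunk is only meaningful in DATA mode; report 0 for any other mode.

Answer: SIZE_CR 0 13 3

Derivation:
Byte 0 = '4': mode=SIZE remaining=0 emitted=0 chunks_done=0
Byte 1 = 0x0D: mode=SIZE_CR remaining=0 emitted=0 chunks_done=0
Byte 2 = 0x0A: mode=DATA remaining=4 emitted=0 chunks_done=0
Byte 3 = 'k': mode=DATA remaining=3 emitted=1 chunks_done=0
Byte 4 = 'j': mode=DATA remaining=2 emitted=2 chunks_done=0
Byte 5 = '5': mode=DATA remaining=1 emitted=3 chunks_done=0
Byte 6 = 't': mode=DATA_DONE remaining=0 emitted=4 chunks_done=0
Byte 7 = 0x0D: mode=DATA_CR remaining=0 emitted=4 chunks_done=0
Byte 8 = 0x0A: mode=SIZE remaining=0 emitted=4 chunks_done=1
Byte 9 = '6': mode=SIZE remaining=0 emitted=4 chunks_done=1
Byte 10 = 0x0D: mode=SIZE_CR remaining=0 emitted=4 chunks_done=1
Byte 11 = 0x0A: mode=DATA remaining=6 emitted=4 chunks_done=1
Byte 12 = '6': mode=DATA remaining=5 emitted=5 chunks_done=1
Byte 13 = 's': mode=DATA remaining=4 emitted=6 chunks_done=1
Byte 14 = 'm': mode=DATA remaining=3 emitted=7 chunks_done=1
Byte 15 = 'o': mode=DATA remaining=2 emitted=8 chunks_done=1
Byte 16 = 'l': mode=DATA remaining=1 emitted=9 chunks_done=1
Byte 17 = 'v': mode=DATA_DONE remaining=0 emitted=10 chunks_done=1
Byte 18 = 0x0D: mode=DATA_CR remaining=0 emitted=10 chunks_done=1
Byte 19 = 0x0A: mode=SIZE remaining=0 emitted=10 chunks_done=2
Byte 20 = '3': mode=SIZE remaining=0 emitted=10 chunks_done=2
Byte 21 = 0x0D: mode=SIZE_CR remaining=0 emitted=10 chunks_done=2
Byte 22 = 0x0A: mode=DATA remaining=3 emitted=10 chunks_done=2
Byte 23 = '0': mode=DATA remaining=2 emitted=11 chunks_done=2
Byte 24 = 'b': mode=DATA remaining=1 emitted=12 chunks_done=2
Byte 25 = 'i': mode=DATA_DONE remaining=0 emitted=13 chunks_done=2
Byte 26 = 0x0D: mode=DATA_CR remaining=0 emitted=13 chunks_done=2
Byte 27 = 0x0A: mode=SIZE remaining=0 emitted=13 chunks_done=3
Byte 28 = '0': mode=SIZE remaining=0 emitted=13 chunks_done=3
Byte 29 = 0x0D: mode=SIZE_CR remaining=0 emitted=13 chunks_done=3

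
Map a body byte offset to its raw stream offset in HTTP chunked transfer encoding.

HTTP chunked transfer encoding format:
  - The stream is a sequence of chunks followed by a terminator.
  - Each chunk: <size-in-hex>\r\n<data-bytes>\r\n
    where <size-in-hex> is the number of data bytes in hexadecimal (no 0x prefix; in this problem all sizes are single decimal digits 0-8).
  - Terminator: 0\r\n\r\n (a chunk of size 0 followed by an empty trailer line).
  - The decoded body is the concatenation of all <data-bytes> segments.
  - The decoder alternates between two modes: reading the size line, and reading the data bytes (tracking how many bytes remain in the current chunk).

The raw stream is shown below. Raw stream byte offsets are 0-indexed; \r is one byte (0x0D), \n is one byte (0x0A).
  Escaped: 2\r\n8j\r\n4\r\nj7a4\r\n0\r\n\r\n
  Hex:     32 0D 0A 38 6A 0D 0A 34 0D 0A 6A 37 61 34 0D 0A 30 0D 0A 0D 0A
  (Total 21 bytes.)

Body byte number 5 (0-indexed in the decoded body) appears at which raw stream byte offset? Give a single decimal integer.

Chunk 1: stream[0..1]='2' size=0x2=2, data at stream[3..5]='8j' -> body[0..2], body so far='8j'
Chunk 2: stream[7..8]='4' size=0x4=4, data at stream[10..14]='j7a4' -> body[2..6], body so far='8jj7a4'
Chunk 3: stream[16..17]='0' size=0 (terminator). Final body='8jj7a4' (6 bytes)
Body byte 5 at stream offset 13

Answer: 13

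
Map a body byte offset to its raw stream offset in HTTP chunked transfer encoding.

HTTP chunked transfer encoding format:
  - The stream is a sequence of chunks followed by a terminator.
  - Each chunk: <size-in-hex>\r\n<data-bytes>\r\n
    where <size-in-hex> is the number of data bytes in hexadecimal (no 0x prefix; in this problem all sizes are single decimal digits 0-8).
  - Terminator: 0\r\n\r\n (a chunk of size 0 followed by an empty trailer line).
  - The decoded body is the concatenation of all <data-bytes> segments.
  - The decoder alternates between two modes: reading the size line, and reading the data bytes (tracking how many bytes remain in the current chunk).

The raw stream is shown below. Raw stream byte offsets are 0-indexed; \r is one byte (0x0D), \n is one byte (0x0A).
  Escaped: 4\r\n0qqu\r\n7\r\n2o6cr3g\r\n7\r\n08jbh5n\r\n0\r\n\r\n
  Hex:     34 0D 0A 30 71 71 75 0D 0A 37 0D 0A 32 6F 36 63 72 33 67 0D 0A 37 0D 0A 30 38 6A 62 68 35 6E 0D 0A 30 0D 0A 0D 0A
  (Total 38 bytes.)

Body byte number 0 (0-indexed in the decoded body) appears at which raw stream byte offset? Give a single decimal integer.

Answer: 3

Derivation:
Chunk 1: stream[0..1]='4' size=0x4=4, data at stream[3..7]='0qqu' -> body[0..4], body so far='0qqu'
Chunk 2: stream[9..10]='7' size=0x7=7, data at stream[12..19]='2o6cr3g' -> body[4..11], body so far='0qqu2o6cr3g'
Chunk 3: stream[21..22]='7' size=0x7=7, data at stream[24..31]='08jbh5n' -> body[11..18], body so far='0qqu2o6cr3g08jbh5n'
Chunk 4: stream[33..34]='0' size=0 (terminator). Final body='0qqu2o6cr3g08jbh5n' (18 bytes)
Body byte 0 at stream offset 3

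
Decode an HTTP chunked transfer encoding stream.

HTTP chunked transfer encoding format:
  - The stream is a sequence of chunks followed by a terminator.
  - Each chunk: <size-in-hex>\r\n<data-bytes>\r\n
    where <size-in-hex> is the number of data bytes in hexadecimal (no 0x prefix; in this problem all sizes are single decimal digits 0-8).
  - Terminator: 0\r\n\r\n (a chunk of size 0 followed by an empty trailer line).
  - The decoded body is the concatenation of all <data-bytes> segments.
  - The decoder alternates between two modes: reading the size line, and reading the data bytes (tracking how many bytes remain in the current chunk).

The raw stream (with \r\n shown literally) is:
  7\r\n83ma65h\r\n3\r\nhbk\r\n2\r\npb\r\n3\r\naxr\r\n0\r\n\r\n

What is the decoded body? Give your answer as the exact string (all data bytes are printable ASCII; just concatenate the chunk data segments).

Answer: 83ma65hhbkpbaxr

Derivation:
Chunk 1: stream[0..1]='7' size=0x7=7, data at stream[3..10]='83ma65h' -> body[0..7], body so far='83ma65h'
Chunk 2: stream[12..13]='3' size=0x3=3, data at stream[15..18]='hbk' -> body[7..10], body so far='83ma65hhbk'
Chunk 3: stream[20..21]='2' size=0x2=2, data at stream[23..25]='pb' -> body[10..12], body so far='83ma65hhbkpb'
Chunk 4: stream[27..28]='3' size=0x3=3, data at stream[30..33]='axr' -> body[12..15], body so far='83ma65hhbkpbaxr'
Chunk 5: stream[35..36]='0' size=0 (terminator). Final body='83ma65hhbkpbaxr' (15 bytes)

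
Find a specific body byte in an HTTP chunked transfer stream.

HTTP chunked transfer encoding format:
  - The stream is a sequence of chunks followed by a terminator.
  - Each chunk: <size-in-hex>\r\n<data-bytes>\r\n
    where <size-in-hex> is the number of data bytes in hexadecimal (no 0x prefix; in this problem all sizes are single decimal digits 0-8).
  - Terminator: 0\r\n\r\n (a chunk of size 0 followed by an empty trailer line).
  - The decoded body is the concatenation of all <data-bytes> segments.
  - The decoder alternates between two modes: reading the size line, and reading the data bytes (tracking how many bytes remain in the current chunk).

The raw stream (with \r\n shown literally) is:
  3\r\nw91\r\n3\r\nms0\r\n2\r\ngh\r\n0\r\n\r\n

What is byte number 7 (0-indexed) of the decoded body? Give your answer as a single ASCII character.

Answer: h

Derivation:
Chunk 1: stream[0..1]='3' size=0x3=3, data at stream[3..6]='w91' -> body[0..3], body so far='w91'
Chunk 2: stream[8..9]='3' size=0x3=3, data at stream[11..14]='ms0' -> body[3..6], body so far='w91ms0'
Chunk 3: stream[16..17]='2' size=0x2=2, data at stream[19..21]='gh' -> body[6..8], body so far='w91ms0gh'
Chunk 4: stream[23..24]='0' size=0 (terminator). Final body='w91ms0gh' (8 bytes)
Body byte 7 = 'h'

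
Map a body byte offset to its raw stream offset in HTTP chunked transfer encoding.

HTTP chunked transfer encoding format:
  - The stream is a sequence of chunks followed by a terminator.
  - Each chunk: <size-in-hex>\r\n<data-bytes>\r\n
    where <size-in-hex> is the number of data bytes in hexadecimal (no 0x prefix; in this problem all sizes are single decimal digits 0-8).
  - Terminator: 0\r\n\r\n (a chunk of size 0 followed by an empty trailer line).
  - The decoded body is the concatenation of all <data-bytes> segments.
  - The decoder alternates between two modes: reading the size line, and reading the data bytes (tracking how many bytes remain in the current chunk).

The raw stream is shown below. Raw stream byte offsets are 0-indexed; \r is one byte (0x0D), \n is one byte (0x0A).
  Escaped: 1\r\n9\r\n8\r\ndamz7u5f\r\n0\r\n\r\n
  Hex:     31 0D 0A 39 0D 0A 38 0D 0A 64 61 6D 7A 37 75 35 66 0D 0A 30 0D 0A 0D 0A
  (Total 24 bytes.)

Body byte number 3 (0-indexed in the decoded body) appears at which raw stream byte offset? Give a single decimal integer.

Answer: 11

Derivation:
Chunk 1: stream[0..1]='1' size=0x1=1, data at stream[3..4]='9' -> body[0..1], body so far='9'
Chunk 2: stream[6..7]='8' size=0x8=8, data at stream[9..17]='damz7u5f' -> body[1..9], body so far='9damz7u5f'
Chunk 3: stream[19..20]='0' size=0 (terminator). Final body='9damz7u5f' (9 bytes)
Body byte 3 at stream offset 11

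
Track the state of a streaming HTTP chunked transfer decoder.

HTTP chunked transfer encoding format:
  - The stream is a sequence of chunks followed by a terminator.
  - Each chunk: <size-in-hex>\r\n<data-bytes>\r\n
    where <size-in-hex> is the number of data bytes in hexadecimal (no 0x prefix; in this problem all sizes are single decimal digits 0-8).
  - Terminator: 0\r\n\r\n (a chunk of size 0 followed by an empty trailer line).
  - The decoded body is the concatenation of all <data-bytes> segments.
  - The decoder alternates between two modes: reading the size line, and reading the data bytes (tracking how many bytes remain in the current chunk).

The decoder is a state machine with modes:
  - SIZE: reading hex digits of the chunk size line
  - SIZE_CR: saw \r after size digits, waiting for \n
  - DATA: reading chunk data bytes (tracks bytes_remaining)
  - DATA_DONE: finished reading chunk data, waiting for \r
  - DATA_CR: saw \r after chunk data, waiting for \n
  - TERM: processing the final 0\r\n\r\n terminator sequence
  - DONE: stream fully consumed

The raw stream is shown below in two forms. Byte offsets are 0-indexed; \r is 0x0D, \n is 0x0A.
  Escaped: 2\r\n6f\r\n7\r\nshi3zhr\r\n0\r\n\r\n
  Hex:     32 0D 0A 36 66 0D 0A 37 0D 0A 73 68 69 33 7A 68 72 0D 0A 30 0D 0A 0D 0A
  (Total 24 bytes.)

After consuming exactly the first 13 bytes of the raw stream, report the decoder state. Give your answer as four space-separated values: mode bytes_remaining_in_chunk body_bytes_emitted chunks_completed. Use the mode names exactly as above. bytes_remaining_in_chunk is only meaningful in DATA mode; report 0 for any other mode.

Answer: DATA 4 5 1

Derivation:
Byte 0 = '2': mode=SIZE remaining=0 emitted=0 chunks_done=0
Byte 1 = 0x0D: mode=SIZE_CR remaining=0 emitted=0 chunks_done=0
Byte 2 = 0x0A: mode=DATA remaining=2 emitted=0 chunks_done=0
Byte 3 = '6': mode=DATA remaining=1 emitted=1 chunks_done=0
Byte 4 = 'f': mode=DATA_DONE remaining=0 emitted=2 chunks_done=0
Byte 5 = 0x0D: mode=DATA_CR remaining=0 emitted=2 chunks_done=0
Byte 6 = 0x0A: mode=SIZE remaining=0 emitted=2 chunks_done=1
Byte 7 = '7': mode=SIZE remaining=0 emitted=2 chunks_done=1
Byte 8 = 0x0D: mode=SIZE_CR remaining=0 emitted=2 chunks_done=1
Byte 9 = 0x0A: mode=DATA remaining=7 emitted=2 chunks_done=1
Byte 10 = 's': mode=DATA remaining=6 emitted=3 chunks_done=1
Byte 11 = 'h': mode=DATA remaining=5 emitted=4 chunks_done=1
Byte 12 = 'i': mode=DATA remaining=4 emitted=5 chunks_done=1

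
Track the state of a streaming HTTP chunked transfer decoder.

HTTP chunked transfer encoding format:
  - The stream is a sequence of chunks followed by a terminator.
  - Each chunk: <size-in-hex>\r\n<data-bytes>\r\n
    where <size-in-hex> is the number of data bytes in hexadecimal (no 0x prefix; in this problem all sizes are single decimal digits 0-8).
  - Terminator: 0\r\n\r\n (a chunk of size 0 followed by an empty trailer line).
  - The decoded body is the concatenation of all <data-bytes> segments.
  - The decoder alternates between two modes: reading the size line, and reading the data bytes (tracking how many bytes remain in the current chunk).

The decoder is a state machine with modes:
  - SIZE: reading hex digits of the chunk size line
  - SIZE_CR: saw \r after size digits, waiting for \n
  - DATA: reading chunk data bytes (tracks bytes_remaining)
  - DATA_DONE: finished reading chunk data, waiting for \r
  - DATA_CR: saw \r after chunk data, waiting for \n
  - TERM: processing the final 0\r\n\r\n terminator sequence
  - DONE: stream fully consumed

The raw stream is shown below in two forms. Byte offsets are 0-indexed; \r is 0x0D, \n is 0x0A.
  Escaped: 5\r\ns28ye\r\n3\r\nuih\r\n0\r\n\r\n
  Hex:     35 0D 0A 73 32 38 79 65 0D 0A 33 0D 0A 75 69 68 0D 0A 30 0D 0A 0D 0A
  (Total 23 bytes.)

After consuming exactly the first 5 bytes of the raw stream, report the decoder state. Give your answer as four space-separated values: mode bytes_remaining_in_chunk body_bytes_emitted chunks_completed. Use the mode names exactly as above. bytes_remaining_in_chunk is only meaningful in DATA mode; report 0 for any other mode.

Byte 0 = '5': mode=SIZE remaining=0 emitted=0 chunks_done=0
Byte 1 = 0x0D: mode=SIZE_CR remaining=0 emitted=0 chunks_done=0
Byte 2 = 0x0A: mode=DATA remaining=5 emitted=0 chunks_done=0
Byte 3 = 's': mode=DATA remaining=4 emitted=1 chunks_done=0
Byte 4 = '2': mode=DATA remaining=3 emitted=2 chunks_done=0

Answer: DATA 3 2 0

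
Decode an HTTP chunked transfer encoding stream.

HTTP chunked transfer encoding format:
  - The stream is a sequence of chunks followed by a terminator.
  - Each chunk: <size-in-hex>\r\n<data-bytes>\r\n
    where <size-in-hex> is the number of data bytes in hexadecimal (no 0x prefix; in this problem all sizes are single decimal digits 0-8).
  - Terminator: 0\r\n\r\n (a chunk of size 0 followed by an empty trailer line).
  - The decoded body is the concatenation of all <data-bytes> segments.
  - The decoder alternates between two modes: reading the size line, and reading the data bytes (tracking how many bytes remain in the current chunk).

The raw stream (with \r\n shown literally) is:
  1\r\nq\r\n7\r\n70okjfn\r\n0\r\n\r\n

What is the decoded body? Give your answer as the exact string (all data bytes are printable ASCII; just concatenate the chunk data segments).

Chunk 1: stream[0..1]='1' size=0x1=1, data at stream[3..4]='q' -> body[0..1], body so far='q'
Chunk 2: stream[6..7]='7' size=0x7=7, data at stream[9..16]='70okjfn' -> body[1..8], body so far='q70okjfn'
Chunk 3: stream[18..19]='0' size=0 (terminator). Final body='q70okjfn' (8 bytes)

Answer: q70okjfn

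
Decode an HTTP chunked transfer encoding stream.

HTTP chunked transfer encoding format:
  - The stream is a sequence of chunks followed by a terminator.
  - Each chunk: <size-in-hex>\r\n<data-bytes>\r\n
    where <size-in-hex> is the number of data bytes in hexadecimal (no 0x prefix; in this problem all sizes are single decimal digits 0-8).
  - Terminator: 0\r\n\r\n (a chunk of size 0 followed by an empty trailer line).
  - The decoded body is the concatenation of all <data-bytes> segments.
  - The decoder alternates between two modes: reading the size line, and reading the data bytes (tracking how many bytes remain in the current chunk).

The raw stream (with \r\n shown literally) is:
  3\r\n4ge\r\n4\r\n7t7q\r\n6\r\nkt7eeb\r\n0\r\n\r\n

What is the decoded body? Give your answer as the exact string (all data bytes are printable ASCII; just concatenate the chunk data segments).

Chunk 1: stream[0..1]='3' size=0x3=3, data at stream[3..6]='4ge' -> body[0..3], body so far='4ge'
Chunk 2: stream[8..9]='4' size=0x4=4, data at stream[11..15]='7t7q' -> body[3..7], body so far='4ge7t7q'
Chunk 3: stream[17..18]='6' size=0x6=6, data at stream[20..26]='kt7eeb' -> body[7..13], body so far='4ge7t7qkt7eeb'
Chunk 4: stream[28..29]='0' size=0 (terminator). Final body='4ge7t7qkt7eeb' (13 bytes)

Answer: 4ge7t7qkt7eeb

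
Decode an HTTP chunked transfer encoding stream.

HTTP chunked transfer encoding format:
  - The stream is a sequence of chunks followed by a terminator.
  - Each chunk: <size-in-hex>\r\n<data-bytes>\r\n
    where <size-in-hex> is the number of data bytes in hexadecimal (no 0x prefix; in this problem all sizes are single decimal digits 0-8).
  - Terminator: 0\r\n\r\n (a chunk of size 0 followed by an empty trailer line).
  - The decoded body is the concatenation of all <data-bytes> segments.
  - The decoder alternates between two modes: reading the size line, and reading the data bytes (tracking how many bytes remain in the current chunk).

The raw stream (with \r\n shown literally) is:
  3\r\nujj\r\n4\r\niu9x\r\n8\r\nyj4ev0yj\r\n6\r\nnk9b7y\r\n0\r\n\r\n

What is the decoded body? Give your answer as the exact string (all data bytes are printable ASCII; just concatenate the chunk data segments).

Chunk 1: stream[0..1]='3' size=0x3=3, data at stream[3..6]='ujj' -> body[0..3], body so far='ujj'
Chunk 2: stream[8..9]='4' size=0x4=4, data at stream[11..15]='iu9x' -> body[3..7], body so far='ujjiu9x'
Chunk 3: stream[17..18]='8' size=0x8=8, data at stream[20..28]='yj4ev0yj' -> body[7..15], body so far='ujjiu9xyj4ev0yj'
Chunk 4: stream[30..31]='6' size=0x6=6, data at stream[33..39]='nk9b7y' -> body[15..21], body so far='ujjiu9xyj4ev0yjnk9b7y'
Chunk 5: stream[41..42]='0' size=0 (terminator). Final body='ujjiu9xyj4ev0yjnk9b7y' (21 bytes)

Answer: ujjiu9xyj4ev0yjnk9b7y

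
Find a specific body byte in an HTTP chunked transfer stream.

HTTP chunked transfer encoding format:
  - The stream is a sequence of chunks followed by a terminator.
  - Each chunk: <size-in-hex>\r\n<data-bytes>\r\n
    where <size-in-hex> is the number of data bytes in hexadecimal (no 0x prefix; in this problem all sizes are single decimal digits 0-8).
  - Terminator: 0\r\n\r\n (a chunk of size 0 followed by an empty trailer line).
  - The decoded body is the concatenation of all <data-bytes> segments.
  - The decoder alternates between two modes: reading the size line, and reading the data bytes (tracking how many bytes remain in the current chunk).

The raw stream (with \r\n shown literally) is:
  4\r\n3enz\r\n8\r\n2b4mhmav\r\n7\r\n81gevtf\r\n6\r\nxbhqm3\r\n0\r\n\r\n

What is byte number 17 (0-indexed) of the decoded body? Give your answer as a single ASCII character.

Chunk 1: stream[0..1]='4' size=0x4=4, data at stream[3..7]='3enz' -> body[0..4], body so far='3enz'
Chunk 2: stream[9..10]='8' size=0x8=8, data at stream[12..20]='2b4mhmav' -> body[4..12], body so far='3enz2b4mhmav'
Chunk 3: stream[22..23]='7' size=0x7=7, data at stream[25..32]='81gevtf' -> body[12..19], body so far='3enz2b4mhmav81gevtf'
Chunk 4: stream[34..35]='6' size=0x6=6, data at stream[37..43]='xbhqm3' -> body[19..25], body so far='3enz2b4mhmav81gevtfxbhqm3'
Chunk 5: stream[45..46]='0' size=0 (terminator). Final body='3enz2b4mhmav81gevtfxbhqm3' (25 bytes)
Body byte 17 = 't'

Answer: t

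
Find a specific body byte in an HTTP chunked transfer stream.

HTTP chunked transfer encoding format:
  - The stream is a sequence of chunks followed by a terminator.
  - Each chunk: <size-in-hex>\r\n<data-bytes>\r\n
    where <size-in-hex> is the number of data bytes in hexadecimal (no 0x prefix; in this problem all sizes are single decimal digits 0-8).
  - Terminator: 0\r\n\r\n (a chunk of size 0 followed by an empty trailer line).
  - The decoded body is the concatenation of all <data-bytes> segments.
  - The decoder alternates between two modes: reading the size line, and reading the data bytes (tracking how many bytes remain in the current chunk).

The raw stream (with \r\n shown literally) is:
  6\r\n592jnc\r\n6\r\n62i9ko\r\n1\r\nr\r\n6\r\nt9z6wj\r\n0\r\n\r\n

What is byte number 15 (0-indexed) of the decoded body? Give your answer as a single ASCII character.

Chunk 1: stream[0..1]='6' size=0x6=6, data at stream[3..9]='592jnc' -> body[0..6], body so far='592jnc'
Chunk 2: stream[11..12]='6' size=0x6=6, data at stream[14..20]='62i9ko' -> body[6..12], body so far='592jnc62i9ko'
Chunk 3: stream[22..23]='1' size=0x1=1, data at stream[25..26]='r' -> body[12..13], body so far='592jnc62i9kor'
Chunk 4: stream[28..29]='6' size=0x6=6, data at stream[31..37]='t9z6wj' -> body[13..19], body so far='592jnc62i9kort9z6wj'
Chunk 5: stream[39..40]='0' size=0 (terminator). Final body='592jnc62i9kort9z6wj' (19 bytes)
Body byte 15 = 'z'

Answer: z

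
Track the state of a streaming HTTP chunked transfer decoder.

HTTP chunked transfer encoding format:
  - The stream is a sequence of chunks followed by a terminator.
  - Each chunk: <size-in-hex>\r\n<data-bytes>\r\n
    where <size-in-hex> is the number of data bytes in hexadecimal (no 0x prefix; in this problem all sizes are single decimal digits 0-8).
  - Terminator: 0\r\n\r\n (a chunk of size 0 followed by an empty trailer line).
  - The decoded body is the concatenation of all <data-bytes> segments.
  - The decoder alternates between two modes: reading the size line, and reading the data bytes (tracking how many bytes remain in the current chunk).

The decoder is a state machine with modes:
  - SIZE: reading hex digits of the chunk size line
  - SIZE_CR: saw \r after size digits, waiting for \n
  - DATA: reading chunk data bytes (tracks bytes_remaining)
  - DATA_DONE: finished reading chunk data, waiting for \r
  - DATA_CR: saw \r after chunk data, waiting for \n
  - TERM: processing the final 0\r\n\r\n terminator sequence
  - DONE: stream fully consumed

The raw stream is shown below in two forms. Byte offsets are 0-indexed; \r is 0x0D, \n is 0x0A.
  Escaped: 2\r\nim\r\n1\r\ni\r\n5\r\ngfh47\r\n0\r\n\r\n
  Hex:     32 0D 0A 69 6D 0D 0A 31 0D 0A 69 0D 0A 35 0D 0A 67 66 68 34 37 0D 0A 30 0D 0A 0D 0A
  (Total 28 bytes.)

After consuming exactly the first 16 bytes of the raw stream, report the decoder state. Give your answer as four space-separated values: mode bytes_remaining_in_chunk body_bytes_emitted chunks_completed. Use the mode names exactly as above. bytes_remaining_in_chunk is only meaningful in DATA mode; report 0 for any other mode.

Byte 0 = '2': mode=SIZE remaining=0 emitted=0 chunks_done=0
Byte 1 = 0x0D: mode=SIZE_CR remaining=0 emitted=0 chunks_done=0
Byte 2 = 0x0A: mode=DATA remaining=2 emitted=0 chunks_done=0
Byte 3 = 'i': mode=DATA remaining=1 emitted=1 chunks_done=0
Byte 4 = 'm': mode=DATA_DONE remaining=0 emitted=2 chunks_done=0
Byte 5 = 0x0D: mode=DATA_CR remaining=0 emitted=2 chunks_done=0
Byte 6 = 0x0A: mode=SIZE remaining=0 emitted=2 chunks_done=1
Byte 7 = '1': mode=SIZE remaining=0 emitted=2 chunks_done=1
Byte 8 = 0x0D: mode=SIZE_CR remaining=0 emitted=2 chunks_done=1
Byte 9 = 0x0A: mode=DATA remaining=1 emitted=2 chunks_done=1
Byte 10 = 'i': mode=DATA_DONE remaining=0 emitted=3 chunks_done=1
Byte 11 = 0x0D: mode=DATA_CR remaining=0 emitted=3 chunks_done=1
Byte 12 = 0x0A: mode=SIZE remaining=0 emitted=3 chunks_done=2
Byte 13 = '5': mode=SIZE remaining=0 emitted=3 chunks_done=2
Byte 14 = 0x0D: mode=SIZE_CR remaining=0 emitted=3 chunks_done=2
Byte 15 = 0x0A: mode=DATA remaining=5 emitted=3 chunks_done=2

Answer: DATA 5 3 2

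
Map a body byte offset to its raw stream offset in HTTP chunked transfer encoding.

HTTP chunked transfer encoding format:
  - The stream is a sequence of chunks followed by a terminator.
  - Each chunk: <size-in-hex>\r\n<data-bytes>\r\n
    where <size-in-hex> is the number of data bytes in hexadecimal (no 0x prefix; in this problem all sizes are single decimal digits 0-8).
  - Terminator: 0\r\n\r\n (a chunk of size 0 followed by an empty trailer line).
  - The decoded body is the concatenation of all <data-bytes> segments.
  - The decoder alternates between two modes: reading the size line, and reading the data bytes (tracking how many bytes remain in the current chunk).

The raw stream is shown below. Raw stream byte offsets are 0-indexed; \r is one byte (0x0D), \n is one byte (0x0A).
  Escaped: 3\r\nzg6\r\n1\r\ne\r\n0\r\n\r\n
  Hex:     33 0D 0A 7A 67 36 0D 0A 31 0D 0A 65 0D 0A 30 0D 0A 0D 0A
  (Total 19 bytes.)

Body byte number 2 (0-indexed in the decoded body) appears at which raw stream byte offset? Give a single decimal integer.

Answer: 5

Derivation:
Chunk 1: stream[0..1]='3' size=0x3=3, data at stream[3..6]='zg6' -> body[0..3], body so far='zg6'
Chunk 2: stream[8..9]='1' size=0x1=1, data at stream[11..12]='e' -> body[3..4], body so far='zg6e'
Chunk 3: stream[14..15]='0' size=0 (terminator). Final body='zg6e' (4 bytes)
Body byte 2 at stream offset 5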